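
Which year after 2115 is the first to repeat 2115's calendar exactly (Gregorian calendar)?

2126

Two years share a calendar iff Jan 1 falls on the same weekday and both are leap or both are common. 2115: Jan 1 is Tuesday, common year.
2116: Jan 1 Wednesday, leap
2117: Jan 1 Friday, common
2118: Jan 1 Saturday, common
2119: Jan 1 Sunday, common
2120: Jan 1 Monday, leap
2121: Jan 1 Wednesday, common
2122: Jan 1 Thursday, common
2123: Jan 1 Friday, common
2124: Jan 1 Saturday, leap
2125: Jan 1 Monday, common
2126: Jan 1 Tuesday, common
2126 matches on both conditions.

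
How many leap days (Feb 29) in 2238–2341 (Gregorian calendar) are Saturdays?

Leap years in 2238–2341: 25 of them.
Feb 29 weekday advances by 5 (mod 7) from one leap year to the next four years later (or differs when a century non-leap intervenes).
Leap-day weekdays: 2240:Sat✓ 2244:Thu 2248:Tue 2252:Sun 2256:Fri 2260:Wed 2264:Mon 2268:Sat✓ 2272:Thu 2276:Tue 2280:Sun 2284:Fri 2288:Wed 2292:Mon 2296:Sat✓ 2304:Mon 2308:Sat✓ 2312:Thu 2316:Tue 2320:Sun 2324:Fri 2328:Wed 2332:Mon 2336:Sat✓ 2340:Thu
Saturday: 2240, 2268, 2296, 2308, 2336 → 5.

5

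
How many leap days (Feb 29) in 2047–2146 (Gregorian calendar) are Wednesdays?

Leap years in 2047–2146: 24 of them.
Feb 29 weekday advances by 5 (mod 7) from one leap year to the next four years later (or differs when a century non-leap intervenes).
Leap-day weekdays: 2048:Sat 2052:Thu 2056:Tue 2060:Sun 2064:Fri 2068:Wed✓ 2072:Mon 2076:Sat 2080:Thu 2084:Tue 2088:Sun 2092:Fri 2096:Wed✓ 2104:Fri 2108:Wed✓ 2112:Mon 2116:Sat 2120:Thu 2124:Tue 2128:Sun 2132:Fri 2136:Wed✓ 2140:Mon 2144:Sat
Wednesday: 2068, 2096, 2108, 2136 → 4.

4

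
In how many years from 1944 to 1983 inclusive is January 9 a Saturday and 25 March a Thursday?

4

Check each year's weekday for January 9 and 25 March:
  1944: Sun/Sat  1945: Tue/Sun  1946: Wed/Mon  1947: Thu/Tue  1948: Fri/Thu  1949: Sun/Fri  1950: Mon/Sat  1951: Tue/Sun  1952: Wed/Tue  1953: Fri/Wed  1954: Sat/Thu ✓  1955: Sun/Fri  1956: Mon/Sun  1957: Wed/Mon  …(12 more)…  1970: Fri/Wed  1971: Sat/Thu ✓  1972: Sun/Sat  1973: Tue/Sun  1974: Wed/Mon  1975: Thu/Tue  1976: Fri/Thu  1977: Sun/Fri  1978: Mon/Sat  1979: Tue/Sun  1980: Wed/Tue  1981: Fri/Wed  1982: Sat/Thu ✓  1983: Sun/Fri
Both conditions hold in: 1954, 1965, 1971, 1982 — 4.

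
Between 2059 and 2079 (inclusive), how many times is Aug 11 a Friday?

Track Aug 11's weekday year by year (advancing +1, or +2 across a Feb 29):
  2059: Mon  2060: Wed (+2)  2061: Thu (+1)  2062: Fri (+1) ✓  2063: Sat (+1)
  2064: Mon (+2)  2065: Tue (+1)  2066: Wed (+1)  2067: Thu (+1)  2068: Sat (+2)
  2069: Sun (+1)  2070: Mon (+1)  2071: Tue (+1)  2072: Thu (+2)  2073: Fri (+1) ✓
  2074: Sat (+1)  2075: Sun (+1)  2076: Tue (+2)  2077: Wed (+1)  2078: Thu (+1)
  2079: Fri (+1) ✓
Friday years: 2062, 2073, 2079 — 3 in total.

3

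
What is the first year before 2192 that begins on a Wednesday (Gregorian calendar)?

2183

Jan 1 advances by 2 weekdays after a leap year and by 1 after a common year.
2192: Jan 1 is Sunday (leap).
2191: Saturday
2190: Friday
2189: Thursday
2188: Tuesday (leap)
2187: Monday
2186: Sunday
2185: Saturday
2184: Thursday (leap)
2183: Wednesday
2183 begins on a Wednesday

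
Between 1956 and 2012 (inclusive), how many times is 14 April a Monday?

8

Track 14 April's weekday year by year (advancing +1, or +2 across a Feb 29):
  1956: Sat  1957: Sun (+1)  1958: Mon (+1) ✓  1959: Tue (+1)  1960: Thu (+2)
  1961: Fri (+1)  1962: Sat (+1)  1963: Sun (+1)  1964: Tue (+2)  1965: Wed (+1)
  1966: Thu (+1)  1967: Fri (+1)  1968: Sun (+2)  1969: Mon (+1) ✓  … (29 more years) …
  1999: Wed (+1)  2000: Fri (+2)  2001: Sat (+1)  2002: Sun (+1)  2003: Mon (+1) ✓
  2004: Wed (+2)  2005: Thu (+1)  2006: Fri (+1)  2007: Sat (+1)  2008: Mon (+2) ✓
  2009: Tue (+1)  2010: Wed (+1)  2011: Thu (+1)  2012: Sat (+2)
Monday years: 1958, 1969, 1975, 1980, 1986, 1997, 2003, 2008 — 8 in total.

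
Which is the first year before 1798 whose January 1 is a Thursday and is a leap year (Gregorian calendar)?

Jan 1 advances by 2 weekdays after a leap year and by 1 after a common year.
1798: Jan 1 is Monday.
1797: Sunday
1796: Friday (leap)
1795: Thursday
1794: Wednesday
1793: Tuesday
1792: Sunday (leap)
1791: Saturday
1790: Friday
1789: Thursday
1788: Tuesday (leap)
1787: Monday
1786: Sunday
1785: Saturday
1784: Thursday (leap)
1784 begins on a Thursday and is a leap year.

1784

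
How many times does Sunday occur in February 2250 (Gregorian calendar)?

4

February 2250 has 28 days and begins on Friday.
The first Sunday is February 3.
Sundays fall on 3, 10, 17, 24 — that's 4.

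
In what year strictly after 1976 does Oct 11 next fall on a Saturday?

1980

From one year to the next, a fixed date's weekday advances by 1, or by 2 when a Feb 29 lies between the two dates.
1976: October 11 is Monday.
1977: Tuesday (+1)
1978: Wednesday (+1)
1979: Thursday (+1)
1980: Saturday (+2)
Oct 11 falls on a Saturday in 1980.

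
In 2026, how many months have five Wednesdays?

A month of length L has five Wednesdays iff its first Wednesday is on day ≤ L−28 (so day 1–3 in a 31-day month, 1–2 in a 30-day month, day 1 in a leap February).
Checking each month of 2026: Jan starts Thu (31d); Feb starts Sun (28d); Mar starts Sun (31d); Apr starts Wed (30d) ✓; May starts Fri (31d); Jun starts Mon (30d); Jul starts Wed (31d) ✓; Aug starts Sat (31d); Sep starts Tue (30d) ✓; Oct starts Thu (31d); Nov starts Sun (30d); Dec starts Tue (31d) ✓.
Five-Wednesday months: April, July, September, December → 4.

4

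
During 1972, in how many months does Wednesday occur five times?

4

A month of length L has five Wednesdays iff its first Wednesday is on day ≤ L−28 (so day 1–3 in a 31-day month, 1–2 in a 30-day month, day 1 in a leap February).
Checking each month of 1972: Jan starts Sat (31d); Feb starts Tue (29d); Mar starts Wed (31d) ✓; Apr starts Sat (30d); May starts Mon (31d) ✓; Jun starts Thu (30d); Jul starts Sat (31d); Aug starts Tue (31d) ✓; Sep starts Fri (30d); Oct starts Sun (31d); Nov starts Wed (30d) ✓; Dec starts Fri (31d).
Five-Wednesday months: March, May, August, November → 4.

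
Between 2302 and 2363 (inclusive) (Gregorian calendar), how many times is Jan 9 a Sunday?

8

Track Jan 9's weekday year by year (advancing +1, or +2 across a Feb 29):
  2302: Thu  2303: Fri (+1)  2304: Sat (+1)  2305: Mon (+2)  2306: Tue (+1)
  2307: Wed (+1)  2308: Thu (+1)  2309: Sat (+2)  2310: Sun (+1) ✓  2311: Mon (+1)
  2312: Tue (+1)  2313: Thu (+2)  2314: Fri (+1)  2315: Sat (+1)  … (34 more years) …
  2350: Mon (+1)  2351: Tue (+1)  2352: Wed (+1)  2353: Fri (+2)  2354: Sat (+1)
  2355: Sun (+1) ✓  2356: Mon (+1)  2357: Wed (+2)  2358: Thu (+1)  2359: Fri (+1)
  2360: Sat (+1)  2361: Mon (+2)  2362: Tue (+1)  2363: Wed (+1)
Sunday years: 2310, 2316, 2321, 2327, 2338, 2344, 2349, 2355 — 8 in total.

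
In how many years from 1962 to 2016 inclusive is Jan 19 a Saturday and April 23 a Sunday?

0

Check each year's weekday for Jan 19 and April 23:
  1962: Fri/Mon  1963: Sat/Tue  1964: Sun/Thu  1965: Tue/Fri  1966: Wed/Sat  1967: Thu/Sun  1968: Fri/Tue  1969: Sun/Wed  1970: Mon/Thu  1971: Tue/Fri  1972: Wed/Sun  1973: Fri/Mon  1974: Sat/Tue  1975: Sun/Wed  …(27 more)…  2003: Sun/Wed  2004: Mon/Fri  2005: Wed/Sat  2006: Thu/Sun  2007: Fri/Mon  2008: Sat/Wed  2009: Mon/Thu  2010: Tue/Fri  2011: Wed/Sat  2012: Thu/Mon  2013: Sat/Tue  2014: Sun/Wed  2015: Mon/Thu  2016: Tue/Sat
Both conditions hold in: no year — 0.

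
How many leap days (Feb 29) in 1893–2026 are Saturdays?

Leap years in 1893–2026: 32 of them.
Feb 29 weekday advances by 5 (mod 7) from one leap year to the next four years later (or differs when a century non-leap intervenes).
Leap-day weekdays: 1896:Sat✓ 1904:Mon 1908:Sat✓ 1912:Thu 1916:Tue 1920:Sun 1924:Fri 1928:Wed 1932:Mon 1936:Sat✓ 1940:Thu 1944:Tue 1948:Sun …(6 more)… 1976:Sun 1980:Fri 1984:Wed 1988:Mon 1992:Sat✓ 1996:Thu 2000:Tue 2004:Sun 2008:Fri 2012:Wed 2016:Mon 2020:Sat✓ 2024:Thu
Saturday: 1896, 1908, 1936, 1964, 1992, 2020 → 6.

6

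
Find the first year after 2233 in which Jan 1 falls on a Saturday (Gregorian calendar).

Jan 1 advances by 2 weekdays after a leap year and by 1 after a common year.
2233: Jan 1 is Tuesday.
2234: Wednesday
2235: Thursday
2236: Friday (leap)
2237: Sunday
2238: Monday
2239: Tuesday
2240: Wednesday (leap)
2241: Friday
2242: Saturday
2242 begins on a Saturday

2242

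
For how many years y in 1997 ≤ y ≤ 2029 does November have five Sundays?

November has 30 days; it has five Sundays when Sunday falls among the first (month-length − 28) days — i.e. when November 1 is one of Sunday/Saturday.
November 1 by year: 1997:Sat✓ 1998:Sun✓ 1999:Mon 2000:Wed 2001:Thu 2002:Fri 2003:Sat✓ 2004:Mon 2005:Tue 2006:Wed 2007:Thu 2008:Sat✓ 2009:Sun✓ 2010:Mon 2011:Tue …(3 more)… 2015:Sun✓ 2016:Tue 2017:Wed 2018:Thu 2019:Fri 2020:Sun✓ 2021:Mon 2022:Tue 2023:Wed 2024:Fri 2025:Sat✓ 2026:Sun✓ 2027:Mon 2028:Wed 2029:Thu
Years with five Sundays: 1997, 1998, 2003, 2008, 2009, 2014, 2015, 2020, 2025, 2026 → 10.

10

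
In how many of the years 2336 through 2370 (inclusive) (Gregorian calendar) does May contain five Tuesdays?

14

May has 31 days; it has five Tuesdays when Tuesday falls among the first (month-length − 28) days — i.e. when May 1 is one of Tuesday/Monday/Sunday.
May 1 by year: 2336:Fri 2337:Sat 2338:Sun✓ 2339:Mon✓ 2340:Wed 2341:Thu 2342:Fri 2343:Sat 2344:Mon✓ 2345:Tue✓ 2346:Wed 2347:Thu 2348:Sat 2349:Sun✓ 2350:Mon✓ …(5 more)… 2356:Tue✓ 2357:Wed 2358:Thu 2359:Fri 2360:Sun✓ 2361:Mon✓ 2362:Tue✓ 2363:Wed 2364:Fri 2365:Sat 2366:Sun✓ 2367:Mon✓ 2368:Wed 2369:Thu 2370:Fri
Years with five Tuesdays: 2338, 2339, 2344, 2345, 2349, 2350, 2351, 2355, 2356, 2360, 2361, 2362, 2366, 2367 → 14.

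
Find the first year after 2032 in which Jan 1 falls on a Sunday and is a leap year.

Jan 1 advances by 2 weekdays after a leap year and by 1 after a common year.
2032: Jan 1 is Thursday (leap).
2033: Saturday
2034: Sunday
2035: Monday
2036: Tuesday (leap)
2037: Thursday
2038: Friday
2039: Saturday
2040: Sunday (leap)
2040 begins on a Sunday and is a leap year.

2040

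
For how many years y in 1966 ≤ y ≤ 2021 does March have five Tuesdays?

March has 31 days; it has five Tuesdays when Tuesday falls among the first (month-length − 28) days — i.e. when March 1 is one of Tuesday/Monday/Sunday.
March 1 by year: 1966:Tue✓ 1967:Wed 1968:Fri 1969:Sat 1970:Sun✓ 1971:Mon✓ 1972:Wed 1973:Thu 1974:Fri 1975:Sat 1976:Mon✓ 1977:Tue✓ 1978:Wed 1979:Thu 1980:Sat …(26 more)… 2007:Thu 2008:Sat 2009:Sun✓ 2010:Mon✓ 2011:Tue✓ 2012:Thu 2013:Fri 2014:Sat 2015:Sun✓ 2016:Tue✓ 2017:Wed 2018:Thu 2019:Fri 2020:Sun✓ 2021:Mon✓
Years with five Tuesdays: 1966, 1970, 1971, 1976, 1977, 1981, 1982, 1983, 1987, 1988, 1992, 1993, 1994, 1998, 1999, 2004, 2005, 2009, 2010, 2011, 2015, 2016, 2020, 2021 → 24.

24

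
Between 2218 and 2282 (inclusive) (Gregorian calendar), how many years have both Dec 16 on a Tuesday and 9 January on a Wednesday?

2

Check each year's weekday for Dec 16 and 9 January:
  2218: Wed/Fri  2219: Thu/Sat  2220: Sat/Sun  2221: Sun/Tue  2222: Mon/Wed  2223: Tue/Thu  2224: Thu/Fri  2225: Fri/Sun  2226: Sat/Mon  2227: Sun/Tue  2228: Tue/Wed ✓  2229: Wed/Fri  2230: Thu/Sat  2231: Fri/Sun  …(37 more)…  2269: Thu/Sat  2270: Fri/Sun  2271: Sat/Mon  2272: Mon/Tue  2273: Tue/Thu  2274: Wed/Fri  2275: Thu/Sat  2276: Sat/Sun  2277: Sun/Tue  2278: Mon/Wed  2279: Tue/Thu  2280: Thu/Fri  2281: Fri/Sun  2282: Sat/Mon
Both conditions hold in: 2228, 2256 — 2.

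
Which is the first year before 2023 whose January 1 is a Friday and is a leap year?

Jan 1 advances by 2 weekdays after a leap year and by 1 after a common year.
2023: Jan 1 is Sunday.
2022: Saturday
2021: Friday
2020: Wednesday (leap)
2019: Tuesday
2018: Monday
2017: Sunday
2016: Friday (leap)
2016 begins on a Friday and is a leap year.

2016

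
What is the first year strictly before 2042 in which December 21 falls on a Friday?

2040

From one year to the next, a fixed date's weekday advances by 1, or by 2 when a Feb 29 lies between the two dates.
2042: December 21 is Sunday.
2041: Saturday (−1)
2040: Friday (−1)
December 21 falls on a Friday in 2040.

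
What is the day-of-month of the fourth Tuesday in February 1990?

February 1, 1990 is a Thursday, so the first Tuesday is the 6th.
The fourth Tuesday is 6 + 21 = 27.

27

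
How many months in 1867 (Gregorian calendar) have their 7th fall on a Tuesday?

Check the 7th of each month of 1867: Jan 7: Mon, Feb 7: Thu, Mar 7: Thu, Apr 7: Sun, May 7: Tue, Jun 7: Fri, Jul 7: Sun, Aug 7: Wed, Sep 7: Sat, Oct 7: Mon, Nov 7: Thu, Dec 7: Sat.
Tuesday occurs in May — 1 month.

1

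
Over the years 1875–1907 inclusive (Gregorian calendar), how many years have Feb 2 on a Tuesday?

5

Track Feb 2's weekday year by year (advancing +1, or +2 across a Feb 29):
  1875: Tue ✓  1876: Wed (+1)  1877: Fri (+2)  1878: Sat (+1)  1879: Sun (+1)
  1880: Mon (+1)  1881: Wed (+2)  1882: Thu (+1)  1883: Fri (+1)  1884: Sat (+1)
  1885: Mon (+2)  1886: Tue (+1) ✓  1887: Wed (+1)  1888: Thu (+1)  … (5 more years) …
  1894: Fri (+1)  1895: Sat (+1)  1896: Sun (+1)  1897: Tue (+2) ✓  1898: Wed (+1)
  1899: Thu (+1)  1900: Fri (+1)  1901: Sat (+1)  1902: Sun (+1)  1903: Mon (+1)
  1904: Tue (+1) ✓  1905: Thu (+2)  1906: Fri (+1)  1907: Sat (+1)
Tuesday years: 1875, 1886, 1892, 1897, 1904 — 5 in total.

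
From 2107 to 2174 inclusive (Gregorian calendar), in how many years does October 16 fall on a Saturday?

Track October 16's weekday year by year (advancing +1, or +2 across a Feb 29):
  2107: Sun  2108: Tue (+2)  2109: Wed (+1)  2110: Thu (+1)  2111: Fri (+1)
  2112: Sun (+2)  2113: Mon (+1)  2114: Tue (+1)  2115: Wed (+1)  2116: Fri (+2)
  2117: Sat (+1) ✓  2118: Sun (+1)  2119: Mon (+1)  2120: Wed (+2)  … (40 more years) …
  2161: Fri (+1)  2162: Sat (+1) ✓  2163: Sun (+1)  2164: Tue (+2)  2165: Wed (+1)
  2166: Thu (+1)  2167: Fri (+1)  2168: Sun (+2)  2169: Mon (+1)  2170: Tue (+1)
  2171: Wed (+1)  2172: Fri (+2)  2173: Sat (+1) ✓  2174: Sun (+1)
Saturday years: 2117, 2123, 2128, 2134, 2145, 2151, 2156, 2162, 2173 — 9 in total.

9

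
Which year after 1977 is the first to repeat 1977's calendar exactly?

1983

Two years share a calendar iff Jan 1 falls on the same weekday and both are leap or both are common. 1977: Jan 1 is Saturday, common year.
1978: Jan 1 Sunday, common
1979: Jan 1 Monday, common
1980: Jan 1 Tuesday, leap
1981: Jan 1 Thursday, common
1982: Jan 1 Friday, common
1983: Jan 1 Saturday, common
1983 matches on both conditions.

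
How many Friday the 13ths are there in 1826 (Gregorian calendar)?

2

Check the 13th of each month of 1826: Jan 13: Fri, Feb 13: Mon, Mar 13: Mon, Apr 13: Thu, May 13: Sat, Jun 13: Tue, Jul 13: Thu, Aug 13: Sun, Sep 13: Wed, Oct 13: Fri, Nov 13: Mon, Dec 13: Wed.
Friday occurs in January, October — 2 months.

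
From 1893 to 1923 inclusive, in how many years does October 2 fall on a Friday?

Track October 2's weekday year by year (advancing +1, or +2 across a Feb 29):
  1893: Mon  1894: Tue (+1)  1895: Wed (+1)  1896: Fri (+2) ✓  1897: Sat (+1)
  1898: Sun (+1)  1899: Mon (+1)  1900: Tue (+1)  1901: Wed (+1)  1902: Thu (+1)
  1903: Fri (+1) ✓  1904: Sun (+2)  1905: Mon (+1)  1906: Tue (+1)  … (3 more years) …
  1910: Sun (+1)  1911: Mon (+1)  1912: Wed (+2)  1913: Thu (+1)  1914: Fri (+1) ✓
  1915: Sat (+1)  1916: Mon (+2)  1917: Tue (+1)  1918: Wed (+1)  1919: Thu (+1)
  1920: Sat (+2)  1921: Sun (+1)  1922: Mon (+1)  1923: Tue (+1)
Friday years: 1896, 1903, 1908, 1914 — 4 in total.

4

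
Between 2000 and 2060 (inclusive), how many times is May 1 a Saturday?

Track May 1's weekday year by year (advancing +1, or +2 across a Feb 29):
  2000: Mon  2001: Tue (+1)  2002: Wed (+1)  2003: Thu (+1)  2004: Sat (+2) ✓
  2005: Sun (+1)  2006: Mon (+1)  2007: Tue (+1)  2008: Thu (+2)  2009: Fri (+1)
  2010: Sat (+1) ✓  2011: Sun (+1)  2012: Tue (+2)  2013: Wed (+1)  … (33 more years) …
  2047: Wed (+1)  2048: Fri (+2)  2049: Sat (+1) ✓  2050: Sun (+1)  2051: Mon (+1)
  2052: Wed (+2)  2053: Thu (+1)  2054: Fri (+1)  2055: Sat (+1) ✓  2056: Mon (+2)
  2057: Tue (+1)  2058: Wed (+1)  2059: Thu (+1)  2060: Sat (+2) ✓
Saturday years: 2004, 2010, 2021, 2027, 2032, 2038, 2049, 2055, 2060 — 9 in total.

9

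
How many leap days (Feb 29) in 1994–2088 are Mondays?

Leap years in 1994–2088: 24 of them.
Feb 29 weekday advances by 5 (mod 7) from one leap year to the next four years later (or differs when a century non-leap intervenes).
Leap-day weekdays: 1996:Thu 2000:Tue 2004:Sun 2008:Fri 2012:Wed 2016:Mon✓ 2020:Sat 2024:Thu 2028:Tue 2032:Sun 2036:Fri 2040:Wed 2044:Mon✓ 2048:Sat 2052:Thu 2056:Tue 2060:Sun 2064:Fri 2068:Wed 2072:Mon✓ 2076:Sat 2080:Thu 2084:Tue 2088:Sun
Monday: 2016, 2044, 2072 → 3.

3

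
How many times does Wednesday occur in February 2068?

February 2068 has 29 days and begins on Wednesday.
The first Wednesday is February 1.
Wednesdays fall on 1, 8, 15, 22, 29 — that's 5.

5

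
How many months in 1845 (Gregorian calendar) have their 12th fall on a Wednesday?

3

Check the 12th of each month of 1845: Jan 12: Sun, Feb 12: Wed, Mar 12: Wed, Apr 12: Sat, May 12: Mon, Jun 12: Thu, Jul 12: Sat, Aug 12: Tue, Sep 12: Fri, Oct 12: Sun, Nov 12: Wed, Dec 12: Fri.
Wednesday occurs in February, March, November — 3 months.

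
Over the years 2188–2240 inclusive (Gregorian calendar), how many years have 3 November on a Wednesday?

Track 3 November's weekday year by year (advancing +1, or +2 across a Feb 29):
  2188: Mon  2189: Tue (+1)  2190: Wed (+1) ✓  2191: Thu (+1)  2192: Sat (+2)
  2193: Sun (+1)  2194: Mon (+1)  2195: Tue (+1)  2196: Thu (+2)  2197: Fri (+1)
  2198: Sat (+1)  2199: Sun (+1)  2200: Mon (+1)  2201: Tue (+1)  … (25 more years) …
  2227: Sat (+1)  2228: Mon (+2)  2229: Tue (+1)  2230: Wed (+1) ✓  2231: Thu (+1)
  2232: Sat (+2)  2233: Sun (+1)  2234: Mon (+1)  2235: Tue (+1)  2236: Thu (+2)
  2237: Fri (+1)  2238: Sat (+1)  2239: Sun (+1)  2240: Tue (+2)
Wednesday years: 2190, 2202, 2213, 2219, 2224, 2230 — 6 in total.

6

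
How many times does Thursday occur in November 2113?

November 2113 has 30 days and begins on Wednesday.
The first Thursday is November 2.
Thursdays fall on 2, 9, 16, 23, 30 — that's 5.

5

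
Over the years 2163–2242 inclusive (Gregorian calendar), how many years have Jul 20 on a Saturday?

12

Track Jul 20's weekday year by year (advancing +1, or +2 across a Feb 29):
  2163: Wed  2164: Fri (+2)  2165: Sat (+1) ✓  2166: Sun (+1)  2167: Mon (+1)
  2168: Wed (+2)  2169: Thu (+1)  2170: Fri (+1)  2171: Sat (+1) ✓  2172: Mon (+2)
  2173: Tue (+1)  2174: Wed (+1)  2175: Thu (+1)  2176: Sat (+2) ✓  … (52 more years) …
  2229: Mon (+1)  2230: Tue (+1)  2231: Wed (+1)  2232: Fri (+2)  2233: Sat (+1) ✓
  2234: Sun (+1)  2235: Mon (+1)  2236: Wed (+2)  2237: Thu (+1)  2238: Fri (+1)
  2239: Sat (+1) ✓  2240: Mon (+2)  2241: Tue (+1)  2242: Wed (+1)
Saturday years: 2165, 2171, 2176, 2182, 2193, 2199, 2205, 2211, 2216, 2222, 2233, 2239 — 12 in total.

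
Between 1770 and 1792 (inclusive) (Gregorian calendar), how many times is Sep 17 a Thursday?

3

Track Sep 17's weekday year by year (advancing +1, or +2 across a Feb 29):
  1770: Mon  1771: Tue (+1)  1772: Thu (+2) ✓  1773: Fri (+1)  1774: Sat (+1)
  1775: Sun (+1)  1776: Tue (+2)  1777: Wed (+1)  1778: Thu (+1) ✓  1779: Fri (+1)
  1780: Sun (+2)  1781: Mon (+1)  1782: Tue (+1)  1783: Wed (+1)  1784: Fri (+2)
  1785: Sat (+1)  1786: Sun (+1)  1787: Mon (+1)  1788: Wed (+2)  1789: Thu (+1) ✓
  1790: Fri (+1)  1791: Sat (+1)  1792: Mon (+2)
Thursday years: 1772, 1778, 1789 — 3 in total.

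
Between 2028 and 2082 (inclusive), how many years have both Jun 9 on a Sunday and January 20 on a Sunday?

6

Check each year's weekday for Jun 9 and January 20:
  2028: Fri/Thu  2029: Sat/Sat  2030: Sun/Sun ✓  2031: Mon/Mon  2032: Wed/Tue  2033: Thu/Thu  2034: Fri/Fri  2035: Sat/Sat  2036: Mon/Sun  2037: Tue/Tue  2038: Wed/Wed  2039: Thu/Thu  2040: Sat/Fri  2041: Sun/Sun ✓  …(27 more)…  2069: Sun/Sun ✓  2070: Mon/Mon  2071: Tue/Tue  2072: Thu/Wed  2073: Fri/Fri  2074: Sat/Sat  2075: Sun/Sun ✓  2076: Tue/Mon  2077: Wed/Wed  2078: Thu/Thu  2079: Fri/Fri  2080: Sun/Sat  2081: Mon/Mon  2082: Tue/Tue
Both conditions hold in: 2030, 2041, 2047, 2058, 2069, 2075 — 6.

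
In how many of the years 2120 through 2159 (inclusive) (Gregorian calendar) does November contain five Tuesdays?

11

November has 30 days; it has five Tuesdays when Tuesday falls among the first (month-length − 28) days — i.e. when November 1 is one of Tuesday/Monday.
November 1 by year: 2120:Fri 2121:Sat 2122:Sun 2123:Mon✓ 2124:Wed 2125:Thu 2126:Fri 2127:Sat 2128:Mon✓ 2129:Tue✓ 2130:Wed 2131:Thu 2132:Sat 2133:Sun 2134:Mon✓ …(10 more)… 2145:Mon✓ 2146:Tue✓ 2147:Wed 2148:Fri 2149:Sat 2150:Sun 2151:Mon✓ 2152:Wed 2153:Thu 2154:Fri 2155:Sat 2156:Mon✓ 2157:Tue✓ 2158:Wed 2159:Thu
Years with five Tuesdays: 2123, 2128, 2129, 2134, 2135, 2140, 2145, 2146, 2151, 2156, 2157 → 11.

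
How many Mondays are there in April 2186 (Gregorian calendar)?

April 2186 has 30 days and begins on Saturday.
The first Monday is April 3.
Mondays fall on 3, 10, 17, 24 — that's 4.

4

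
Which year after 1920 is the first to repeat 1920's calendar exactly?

1948

Two years share a calendar iff Jan 1 falls on the same weekday and both are leap or both are common. 1920: Jan 1 is Thursday, leap year.
1921: Jan 1 Saturday, common
1922: Jan 1 Sunday, common
1923: Jan 1 Monday, common
1924: Jan 1 Tuesday, leap
1925: Jan 1 Thursday, common
1926: Jan 1 Friday, common
1927: Jan 1 Saturday, common
1928: Jan 1 Sunday, leap
1929: Jan 1 Tuesday, common
1930: Jan 1 Wednesday, common
1931: Jan 1 Thursday, common
1932: Jan 1 Friday, leap
1933: Jan 1 Sunday, common
1934: Jan 1 Monday, common
1935: Jan 1 Tuesday, common
1936: Jan 1 Wednesday, leap
1937: Jan 1 Friday, common
1938: Jan 1 Saturday, common
1939: Jan 1 Sunday, common
1940: Jan 1 Monday, leap
1941: Jan 1 Wednesday, common
1942: Jan 1 Thursday, common
1943: Jan 1 Friday, common
1944: Jan 1 Saturday, leap
1945: Jan 1 Monday, common
1946: Jan 1 Tuesday, common
1947: Jan 1 Wednesday, common
1948: Jan 1 Thursday, leap
1948 matches on both conditions.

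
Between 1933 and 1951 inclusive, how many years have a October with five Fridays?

October has 31 days; it has five Fridays when Friday falls among the first (month-length − 28) days — i.e. when October 1 is one of Friday/Thursday/Wednesday.
October 1 by year: 1933:Sun 1934:Mon 1935:Tue 1936:Thu✓ 1937:Fri✓ 1938:Sat 1939:Sun 1940:Tue 1941:Wed✓ 1942:Thu✓ 1943:Fri✓ 1944:Sun 1945:Mon 1946:Tue 1947:Wed✓ 1948:Fri✓ 1949:Sat 1950:Sun 1951:Mon
Years with five Fridays: 1936, 1937, 1941, 1942, 1943, 1947, 1948 → 7.

7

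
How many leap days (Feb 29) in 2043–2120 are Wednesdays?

Leap years in 2043–2120: 19 of them.
Feb 29 weekday advances by 5 (mod 7) from one leap year to the next four years later (or differs when a century non-leap intervenes).
Leap-day weekdays: 2044:Mon 2048:Sat 2052:Thu 2056:Tue 2060:Sun 2064:Fri 2068:Wed✓ 2072:Mon 2076:Sat 2080:Thu 2084:Tue 2088:Sun 2092:Fri 2096:Wed✓ 2104:Fri 2108:Wed✓ 2112:Mon 2116:Sat 2120:Thu
Wednesday: 2068, 2096, 2108 → 3.

3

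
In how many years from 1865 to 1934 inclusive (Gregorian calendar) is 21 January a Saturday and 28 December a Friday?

2

Check each year's weekday for 21 January and 28 December:
  1865: Sat/Thu  1866: Sun/Fri  1867: Mon/Sat  1868: Tue/Mon  1869: Thu/Tue  1870: Fri/Wed  1871: Sat/Thu  1872: Sun/Sat  1873: Tue/Sun  1874: Wed/Mon  1875: Thu/Tue  1876: Fri/Thu  1877: Sun/Fri  1878: Mon/Sat  …(42 more)…  1921: Fri/Wed  1922: Sat/Thu  1923: Sun/Fri  1924: Mon/Sun  1925: Wed/Mon  1926: Thu/Tue  1927: Fri/Wed  1928: Sat/Fri ✓  1929: Mon/Sat  1930: Tue/Sun  1931: Wed/Mon  1932: Thu/Wed  1933: Sat/Thu  1934: Sun/Fri
Both conditions hold in: 1888, 1928 — 2.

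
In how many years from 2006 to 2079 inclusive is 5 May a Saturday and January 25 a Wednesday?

Check each year's weekday for 5 May and January 25:
  2006: Fri/Wed  2007: Sat/Thu  2008: Mon/Fri  2009: Tue/Sun  2010: Wed/Mon  2011: Thu/Tue  2012: Sat/Wed ✓  2013: Sun/Fri  2014: Mon/Sat  2015: Tue/Sun  2016: Thu/Mon  2017: Fri/Wed  2018: Sat/Thu  2019: Sun/Fri  …(46 more)…  2066: Wed/Mon  2067: Thu/Tue  2068: Sat/Wed ✓  2069: Sun/Fri  2070: Mon/Sat  2071: Tue/Sun  2072: Thu/Mon  2073: Fri/Wed  2074: Sat/Thu  2075: Sun/Fri  2076: Tue/Sat  2077: Wed/Mon  2078: Thu/Tue  2079: Fri/Wed
Both conditions hold in: 2012, 2040, 2068 — 3.

3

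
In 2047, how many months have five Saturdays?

4

A month of length L has five Saturdays iff its first Saturday is on day ≤ L−28 (so day 1–3 in a 31-day month, 1–2 in a 30-day month, day 1 in a leap February).
Checking each month of 2047: Jan starts Tue (31d); Feb starts Fri (28d); Mar starts Fri (31d) ✓; Apr starts Mon (30d); May starts Wed (31d); Jun starts Sat (30d) ✓; Jul starts Mon (31d); Aug starts Thu (31d) ✓; Sep starts Sun (30d); Oct starts Tue (31d); Nov starts Fri (30d) ✓; Dec starts Sun (31d).
Five-Saturday months: March, June, August, November → 4.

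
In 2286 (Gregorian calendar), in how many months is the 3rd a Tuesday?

1

Check the 3rd of each month of 2286: Jan 3: Sun, Feb 3: Wed, Mar 3: Wed, Apr 3: Sat, May 3: Mon, Jun 3: Thu, Jul 3: Sat, Aug 3: Tue, Sep 3: Fri, Oct 3: Sun, Nov 3: Wed, Dec 3: Fri.
Tuesday occurs in August — 1 month.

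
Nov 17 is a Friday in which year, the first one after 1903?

From one year to the next, a fixed date's weekday advances by 1, or by 2 when a Feb 29 lies between the two dates.
1903: November 17 is Tuesday.
1904: Thursday (+2)
1905: Friday (+1)
Nov 17 falls on a Friday in 1905.

1905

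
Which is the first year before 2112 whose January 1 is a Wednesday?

2110

Jan 1 advances by 2 weekdays after a leap year and by 1 after a common year.
2112: Jan 1 is Friday (leap).
2111: Thursday
2110: Wednesday
2110 begins on a Wednesday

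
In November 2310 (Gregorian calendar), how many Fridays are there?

November 2310 has 30 days and begins on Tuesday.
The first Friday is November 4.
Fridays fall on 4, 11, 18, 25 — that's 4.

4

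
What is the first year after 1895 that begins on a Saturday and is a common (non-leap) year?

Jan 1 advances by 2 weekdays after a leap year and by 1 after a common year.
1895: Jan 1 is Tuesday.
1896: Wednesday (leap)
1897: Friday
1898: Saturday
1898 begins on a Saturday and is a common year.

1898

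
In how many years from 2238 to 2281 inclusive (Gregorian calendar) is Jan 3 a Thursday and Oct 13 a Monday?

1

Check each year's weekday for Jan 3 and Oct 13:
  2238: Wed/Sat  2239: Thu/Sun  2240: Fri/Tue  2241: Sun/Wed  2242: Mon/Thu  2243: Tue/Fri  2244: Wed/Sun  2245: Fri/Mon  2246: Sat/Tue  2247: Sun/Wed  2248: Mon/Fri  2249: Wed/Sat  2250: Thu/Sun  2251: Fri/Mon  …(16 more)…  2268: Fri/Tue  2269: Sun/Wed  2270: Mon/Thu  2271: Tue/Fri  2272: Wed/Sun  2273: Fri/Mon  2274: Sat/Tue  2275: Sun/Wed  2276: Mon/Fri  2277: Wed/Sat  2278: Thu/Sun  2279: Fri/Mon  2280: Sat/Wed  2281: Mon/Thu
Both conditions hold in: 2256 — 1.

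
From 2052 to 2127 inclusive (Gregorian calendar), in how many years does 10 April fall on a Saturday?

Track 10 April's weekday year by year (advancing +1, or +2 across a Feb 29):
  2052: Wed  2053: Thu (+1)  2054: Fri (+1)  2055: Sat (+1) ✓  2056: Mon (+2)
  2057: Tue (+1)  2058: Wed (+1)  2059: Thu (+1)  2060: Sat (+2) ✓  2061: Sun (+1)
  2062: Mon (+1)  2063: Tue (+1)  2064: Thu (+2)  2065: Fri (+1)  … (48 more years) …
  2114: Tue (+1)  2115: Wed (+1)  2116: Fri (+2)  2117: Sat (+1) ✓  2118: Sun (+1)
  2119: Mon (+1)  2120: Wed (+2)  2121: Thu (+1)  2122: Fri (+1)  2123: Sat (+1) ✓
  2124: Mon (+2)  2125: Tue (+1)  2126: Wed (+1)  2127: Thu (+1)
Saturday years: 2055, 2060, 2066, 2077, 2083, 2088, 2094, 2100, 2106, 2117, 2123 — 11 in total.

11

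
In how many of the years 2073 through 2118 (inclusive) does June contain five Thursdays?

June has 30 days; it has five Thursdays when Thursday falls among the first (month-length − 28) days — i.e. when June 1 is one of Thursday/Wednesday.
June 1 by year: 2073:Thu✓ 2074:Fri 2075:Sat 2076:Mon 2077:Tue 2078:Wed✓ 2079:Thu✓ 2080:Sat 2081:Sun 2082:Mon 2083:Tue 2084:Thu✓ 2085:Fri 2086:Sat 2087:Sun …(16 more)… 2104:Sun 2105:Mon 2106:Tue 2107:Wed✓ 2108:Fri 2109:Sat 2110:Sun 2111:Mon 2112:Wed✓ 2113:Thu✓ 2114:Fri 2115:Sat 2116:Mon 2117:Tue 2118:Wed✓
Years with five Thursdays: 2073, 2078, 2079, 2084, 2089, 2090, 2095, 2101, 2102, 2107, 2112, 2113, 2118 → 13.

13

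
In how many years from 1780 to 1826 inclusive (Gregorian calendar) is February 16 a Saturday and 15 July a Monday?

6

Check each year's weekday for February 16 and 15 July:
  1780: Wed/Sat  1781: Fri/Sun  1782: Sat/Mon ✓  1783: Sun/Tue  1784: Mon/Thu  1785: Wed/Fri  1786: Thu/Sat  1787: Fri/Sun  1788: Sat/Tue  1789: Mon/Wed  1790: Tue/Thu  1791: Wed/Fri  1792: Thu/Sun  1793: Sat/Mon ✓  …(19 more)…  1813: Tue/Thu  1814: Wed/Fri  1815: Thu/Sat  1816: Fri/Mon  1817: Sun/Tue  1818: Mon/Wed  1819: Tue/Thu  1820: Wed/Sat  1821: Fri/Sun  1822: Sat/Mon ✓  1823: Sun/Tue  1824: Mon/Thu  1825: Wed/Fri  1826: Thu/Sat
Both conditions hold in: 1782, 1793, 1799, 1805, 1811, 1822 — 6.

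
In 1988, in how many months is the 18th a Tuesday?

1

Check the 18th of each month of 1988: Jan 18: Mon, Feb 18: Thu, Mar 18: Fri, Apr 18: Mon, May 18: Wed, Jun 18: Sat, Jul 18: Mon, Aug 18: Thu, Sep 18: Sun, Oct 18: Tue, Nov 18: Fri, Dec 18: Sun.
Tuesday occurs in October — 1 month.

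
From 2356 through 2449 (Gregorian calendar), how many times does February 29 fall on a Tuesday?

Leap years in 2356–2449: 24 of them.
Feb 29 weekday advances by 5 (mod 7) from one leap year to the next four years later (or differs when a century non-leap intervenes).
Leap-day weekdays: 2356:Wed 2360:Mon 2364:Sat 2368:Thu 2372:Tue✓ 2376:Sun 2380:Fri 2384:Wed 2388:Mon 2392:Sat 2396:Thu 2400:Tue✓ 2404:Sun 2408:Fri 2412:Wed 2416:Mon 2420:Sat 2424:Thu 2428:Tue✓ 2432:Sun 2436:Fri 2440:Wed 2444:Mon 2448:Sat
Tuesday: 2372, 2400, 2428 → 3.

3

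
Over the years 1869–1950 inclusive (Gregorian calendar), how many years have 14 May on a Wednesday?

Track 14 May's weekday year by year (advancing +1, or +2 across a Feb 29):
  1869: Fri  1870: Sat (+1)  1871: Sun (+1)  1872: Tue (+2)  1873: Wed (+1) ✓
  1874: Thu (+1)  1875: Fri (+1)  1876: Sun (+2)  1877: Mon (+1)  1878: Tue (+1)
  1879: Wed (+1) ✓  1880: Fri (+2)  1881: Sat (+1)  1882: Sun (+1)  … (54 more years) …
  1937: Fri (+1)  1938: Sat (+1)  1939: Sun (+1)  1940: Tue (+2)  1941: Wed (+1) ✓
  1942: Thu (+1)  1943: Fri (+1)  1944: Sun (+2)  1945: Mon (+1)  1946: Tue (+1)
  1947: Wed (+1) ✓  1948: Fri (+2)  1949: Sat (+1)  1950: Sun (+1)
Wednesday years: 1873, 1879, 1884, 1890, 1902, 1913, 1919, 1924, 1930, 1941, 1947 — 11 in total.

11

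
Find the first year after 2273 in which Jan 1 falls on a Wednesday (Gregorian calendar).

2279

Jan 1 advances by 2 weekdays after a leap year and by 1 after a common year.
2273: Jan 1 is Wednesday.
2274: Thursday
2275: Friday
2276: Saturday (leap)
2277: Monday
2278: Tuesday
2279: Wednesday
2279 begins on a Wednesday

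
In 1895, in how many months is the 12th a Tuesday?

3

Check the 12th of each month of 1895: Jan 12: Sat, Feb 12: Tue, Mar 12: Tue, Apr 12: Fri, May 12: Sun, Jun 12: Wed, Jul 12: Fri, Aug 12: Mon, Sep 12: Thu, Oct 12: Sat, Nov 12: Tue, Dec 12: Thu.
Tuesday occurs in February, March, November — 3 months.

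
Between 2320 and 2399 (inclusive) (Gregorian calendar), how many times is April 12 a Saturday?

Track April 12's weekday year by year (advancing +1, or +2 across a Feb 29):
  2320: Mon  2321: Tue (+1)  2322: Wed (+1)  2323: Thu (+1)  2324: Sat (+2) ✓
  2325: Sun (+1)  2326: Mon (+1)  2327: Tue (+1)  2328: Thu (+2)  2329: Fri (+1)
  2330: Sat (+1) ✓  2331: Sun (+1)  2332: Tue (+2)  2333: Wed (+1)  … (52 more years) …
  2386: Sat (+1) ✓  2387: Sun (+1)  2388: Tue (+2)  2389: Wed (+1)  2390: Thu (+1)
  2391: Fri (+1)  2392: Sun (+2)  2393: Mon (+1)  2394: Tue (+1)  2395: Wed (+1)
  2396: Fri (+2)  2397: Sat (+1) ✓  2398: Sun (+1)  2399: Mon (+1)
Saturday years: 2324, 2330, 2341, 2347, 2352, 2358, 2369, 2375, 2380, 2386, 2397 — 11 in total.

11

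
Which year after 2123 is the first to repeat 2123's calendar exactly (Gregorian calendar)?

Two years share a calendar iff Jan 1 falls on the same weekday and both are leap or both are common. 2123: Jan 1 is Friday, common year.
2124: Jan 1 Saturday, leap
2125: Jan 1 Monday, common
2126: Jan 1 Tuesday, common
2127: Jan 1 Wednesday, common
2128: Jan 1 Thursday, leap
2129: Jan 1 Saturday, common
2130: Jan 1 Sunday, common
2131: Jan 1 Monday, common
2132: Jan 1 Tuesday, leap
2133: Jan 1 Thursday, common
2134: Jan 1 Friday, common
2134 matches on both conditions.

2134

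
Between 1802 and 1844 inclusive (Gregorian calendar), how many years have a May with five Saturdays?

17

May has 31 days; it has five Saturdays when Saturday falls among the first (month-length − 28) days — i.e. when May 1 is one of Saturday/Friday/Thursday.
May 1 by year: 1802:Sat✓ 1803:Sun 1804:Tue 1805:Wed 1806:Thu✓ 1807:Fri✓ 1808:Sun 1809:Mon 1810:Tue 1811:Wed 1812:Fri✓ 1813:Sat✓ 1814:Sun 1815:Mon 1816:Wed …(13 more)… 1830:Sat✓ 1831:Sun 1832:Tue 1833:Wed 1834:Thu✓ 1835:Fri✓ 1836:Sun 1837:Mon 1838:Tue 1839:Wed 1840:Fri✓ 1841:Sat✓ 1842:Sun 1843:Mon 1844:Wed
Years with five Saturdays: 1802, 1806, 1807, 1812, 1813, 1817, 1818, 1819, 1823, 1824, 1828, 1829, 1830, 1834, 1835, 1840, 1841 → 17.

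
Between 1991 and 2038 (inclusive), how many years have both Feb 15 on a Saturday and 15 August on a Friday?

Check each year's weekday for Feb 15 and 15 August:
  1991: Fri/Thu  1992: Sat/Sat  1993: Mon/Sun  1994: Tue/Mon  1995: Wed/Tue  1996: Thu/Thu  1997: Sat/Fri ✓  1998: Sun/Sat  1999: Mon/Sun  2000: Tue/Tue  2001: Thu/Wed  2002: Fri/Thu  2003: Sat/Fri ✓  2004: Sun/Sun  …(20 more)…  2025: Sat/Fri ✓  2026: Sun/Sat  2027: Mon/Sun  2028: Tue/Tue  2029: Thu/Wed  2030: Fri/Thu  2031: Sat/Fri ✓  2032: Sun/Sun  2033: Tue/Mon  2034: Wed/Tue  2035: Thu/Wed  2036: Fri/Fri  2037: Sun/Sat  2038: Mon/Sun
Both conditions hold in: 1997, 2003, 2014, 2025, 2031 — 5.

5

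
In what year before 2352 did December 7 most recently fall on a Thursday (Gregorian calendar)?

2350

From one year to the next, a fixed date's weekday advances by 1, or by 2 when a Feb 29 lies between the two dates.
2352: December 7 is Sunday.
2351: Friday (−2)
2350: Thursday (−1)
December 7 falls on a Thursday in 2350.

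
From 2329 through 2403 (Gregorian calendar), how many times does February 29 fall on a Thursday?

3

Leap years in 2329–2403: 18 of them.
Feb 29 weekday advances by 5 (mod 7) from one leap year to the next four years later (or differs when a century non-leap intervenes).
Leap-day weekdays: 2332:Mon 2336:Sat 2340:Thu✓ 2344:Tue 2348:Sun 2352:Fri 2356:Wed 2360:Mon 2364:Sat 2368:Thu✓ 2372:Tue 2376:Sun 2380:Fri 2384:Wed 2388:Mon 2392:Sat 2396:Thu✓ 2400:Tue
Thursday: 2340, 2368, 2396 → 3.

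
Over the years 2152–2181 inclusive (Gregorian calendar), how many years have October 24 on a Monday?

Track October 24's weekday year by year (advancing +1, or +2 across a Feb 29):
  2152: Tue  2153: Wed (+1)  2154: Thu (+1)  2155: Fri (+1)  2156: Sun (+2)
  2157: Mon (+1) ✓  2158: Tue (+1)  2159: Wed (+1)  2160: Fri (+2)  2161: Sat (+1)
  2162: Sun (+1)  2163: Mon (+1) ✓  2164: Wed (+2)  2165: Thu (+1)  2166: Fri (+1)
  2167: Sat (+1)  2168: Mon (+2) ✓  2169: Tue (+1)  2170: Wed (+1)  2171: Thu (+1)
  2172: Sat (+2)  2173: Sun (+1)  2174: Mon (+1) ✓  2175: Tue (+1)  2176: Thu (+2)
  2177: Fri (+1)  2178: Sat (+1)  2179: Sun (+1)  2180: Tue (+2)  2181: Wed (+1)
Monday years: 2157, 2163, 2168, 2174 — 4 in total.

4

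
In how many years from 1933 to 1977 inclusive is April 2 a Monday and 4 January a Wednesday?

Check each year's weekday for April 2 and 4 January:
  1933: Sun/Wed  1934: Mon/Thu  1935: Tue/Fri  1936: Thu/Sat  1937: Fri/Mon  1938: Sat/Tue  1939: Sun/Wed  1940: Tue/Thu  1941: Wed/Sat  1942: Thu/Sun  1943: Fri/Mon  1944: Sun/Tue  1945: Mon/Thu  1946: Tue/Fri  …(17 more)…  1964: Thu/Sat  1965: Fri/Mon  1966: Sat/Tue  1967: Sun/Wed  1968: Tue/Thu  1969: Wed/Sat  1970: Thu/Sun  1971: Fri/Mon  1972: Sun/Tue  1973: Mon/Thu  1974: Tue/Fri  1975: Wed/Sat  1976: Fri/Sun  1977: Sat/Tue
Both conditions hold in: 1956 — 1.

1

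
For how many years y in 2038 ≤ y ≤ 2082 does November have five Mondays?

13

November has 30 days; it has five Mondays when Monday falls among the first (month-length − 28) days — i.e. when November 1 is one of Monday/Sunday.
November 1 by year: 2038:Mon✓ 2039:Tue 2040:Thu 2041:Fri 2042:Sat 2043:Sun✓ 2044:Tue 2045:Wed 2046:Thu 2047:Fri 2048:Sun✓ 2049:Mon✓ 2050:Tue 2051:Wed 2052:Fri …(15 more)… 2068:Thu 2069:Fri 2070:Sat 2071:Sun✓ 2072:Tue 2073:Wed 2074:Thu 2075:Fri 2076:Sun✓ 2077:Mon✓ 2078:Tue 2079:Wed 2080:Fri 2081:Sat 2082:Sun✓
Years with five Mondays: 2038, 2043, 2048, 2049, 2054, 2055, 2060, 2065, 2066, 2071, 2076, 2077, 2082 → 13.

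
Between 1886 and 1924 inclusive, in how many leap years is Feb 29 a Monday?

2

Leap years in 1886–1924: 9 of them.
Feb 29 weekday advances by 5 (mod 7) from one leap year to the next four years later (or differs when a century non-leap intervenes).
Leap-day weekdays: 1888:Wed 1892:Mon✓ 1896:Sat 1904:Mon✓ 1908:Sat 1912:Thu 1916:Tue 1920:Sun 1924:Fri
Monday: 1892, 1904 → 2.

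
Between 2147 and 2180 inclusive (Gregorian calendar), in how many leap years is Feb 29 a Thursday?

2

Leap years in 2147–2180: 9 of them.
Feb 29 weekday advances by 5 (mod 7) from one leap year to the next four years later (or differs when a century non-leap intervenes).
Leap-day weekdays: 2148:Thu✓ 2152:Tue 2156:Sun 2160:Fri 2164:Wed 2168:Mon 2172:Sat 2176:Thu✓ 2180:Tue
Thursday: 2148, 2176 → 2.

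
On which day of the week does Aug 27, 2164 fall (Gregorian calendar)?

Monday

January 1, 2164 is a Sunday.
August 27 is day 240 of the year, i.e. 239 days after Jan 1.
239 mod 7 = 1, so advance 1 weekday from Sunday: Monday.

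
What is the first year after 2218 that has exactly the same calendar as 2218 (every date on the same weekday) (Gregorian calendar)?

Two years share a calendar iff Jan 1 falls on the same weekday and both are leap or both are common. 2218: Jan 1 is Thursday, common year.
2219: Jan 1 Friday, common
2220: Jan 1 Saturday, leap
2221: Jan 1 Monday, common
2222: Jan 1 Tuesday, common
2223: Jan 1 Wednesday, common
2224: Jan 1 Thursday, leap
2225: Jan 1 Saturday, common
2226: Jan 1 Sunday, common
2227: Jan 1 Monday, common
2228: Jan 1 Tuesday, leap
2229: Jan 1 Thursday, common
2229 matches on both conditions.

2229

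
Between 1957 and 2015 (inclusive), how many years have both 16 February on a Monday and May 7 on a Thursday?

7

Check each year's weekday for 16 February and May 7:
  1957: Sat/Tue  1958: Sun/Wed  1959: Mon/Thu ✓  1960: Tue/Sat  1961: Thu/Sun  1962: Fri/Mon  1963: Sat/Tue  1964: Sun/Thu  1965: Tue/Fri  1966: Wed/Sat  1967: Thu/Sun  1968: Fri/Tue  1969: Sun/Wed  1970: Mon/Thu ✓  …(31 more)…  2002: Sat/Tue  2003: Sun/Wed  2004: Mon/Fri  2005: Wed/Sat  2006: Thu/Sun  2007: Fri/Mon  2008: Sat/Wed  2009: Mon/Thu ✓  2010: Tue/Fri  2011: Wed/Sat  2012: Thu/Mon  2013: Sat/Tue  2014: Sun/Wed  2015: Mon/Thu ✓
Both conditions hold in: 1959, 1970, 1981, 1987, 1998, 2009, 2015 — 7.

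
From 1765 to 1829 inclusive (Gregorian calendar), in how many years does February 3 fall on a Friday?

Track February 3's weekday year by year (advancing +1, or +2 across a Feb 29):
  1765: Sun  1766: Mon (+1)  1767: Tue (+1)  1768: Wed (+1)  1769: Fri (+2) ✓
  1770: Sat (+1)  1771: Sun (+1)  1772: Mon (+1)  1773: Wed (+2)  1774: Thu (+1)
  1775: Fri (+1) ✓  1776: Sat (+1)  1777: Mon (+2)  1778: Tue (+1)  … (37 more years) …
  1816: Sat (+1)  1817: Mon (+2)  1818: Tue (+1)  1819: Wed (+1)  1820: Thu (+1)
  1821: Sat (+2)  1822: Sun (+1)  1823: Mon (+1)  1824: Tue (+1)  1825: Thu (+2)
  1826: Fri (+1) ✓  1827: Sat (+1)  1828: Sun (+1)  1829: Tue (+2)
Friday years: 1769, 1775, 1786, 1792, 1797, 1804, 1809, 1815, 1826 — 9 in total.

9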